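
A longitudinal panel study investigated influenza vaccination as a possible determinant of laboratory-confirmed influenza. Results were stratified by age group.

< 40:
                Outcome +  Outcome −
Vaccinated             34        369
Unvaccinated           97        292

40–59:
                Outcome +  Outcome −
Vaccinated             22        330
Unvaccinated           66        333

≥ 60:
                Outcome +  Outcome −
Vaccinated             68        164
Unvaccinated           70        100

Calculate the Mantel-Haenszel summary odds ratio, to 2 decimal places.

OR_MH = Σ(aᵢdᵢ/nᵢ) / Σ(bᵢcᵢ/nᵢ), where nᵢ is the stratum total.
Stratum 1 (< 40): n = 792; a·d/n = 34·292/792 = 12.5354; b·c/n = 369·97/792 = 45.1932
Stratum 2 (40–59): n = 751; a·d/n = 22·333/751 = 9.7550; b·c/n = 330·66/751 = 29.0013
Stratum 3 (≥ 60): n = 402; a·d/n = 68·100/402 = 16.9154; b·c/n = 164·70/402 = 28.5572
OR_MH = (12.5354 + 9.7550 + 16.9154) / (45.1932 + 29.0013 + 28.5572) = 39.2058 / 102.7517 = 0.38156

0.38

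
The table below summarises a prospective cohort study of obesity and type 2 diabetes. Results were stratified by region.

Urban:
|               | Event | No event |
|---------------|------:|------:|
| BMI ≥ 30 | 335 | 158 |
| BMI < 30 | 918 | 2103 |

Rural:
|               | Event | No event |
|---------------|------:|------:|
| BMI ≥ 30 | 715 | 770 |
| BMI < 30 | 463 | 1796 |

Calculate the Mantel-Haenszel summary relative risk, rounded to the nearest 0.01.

RR_MH = Σ(aᵢ·n₀ᵢ/nᵢ) / Σ(cᵢ·n₁ᵢ/nᵢ), with n₁ᵢ = aᵢ+bᵢ (exposed), n₀ᵢ = cᵢ+dᵢ (unexposed), nᵢ = n₁ᵢ+n₀ᵢ.
Stratum 1 (Urban): n₁ = 493, n₀ = 3021, n = 3514; a·n₀/n = 335·3021/3514 = 288.0009; c·n₁/n = 918·493/3514 = 128.7917
Stratum 2 (Rural): n₁ = 1485, n₀ = 2259, n = 3744; a·n₀/n = 715·2259/3744 = 431.4062; c·n₁/n = 463·1485/3744 = 183.6418
RR_MH = (288.0009 + 431.4062) / (128.7917 + 183.6418) = 719.4071 / 312.4335 = 2.30259

2.30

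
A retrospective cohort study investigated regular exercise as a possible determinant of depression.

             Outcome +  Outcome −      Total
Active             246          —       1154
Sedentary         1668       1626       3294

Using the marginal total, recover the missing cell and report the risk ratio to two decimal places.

0.42

The missing cell is in the exposed row: 1154 − 246 = 908.
So a = 246, b = 908, c = 1668, d = 1626.
RR = [a/(a+b)] / [c/(c+d)] = (246/1154) / (1668/3294) = 0.21317/0.50638 = 0.42098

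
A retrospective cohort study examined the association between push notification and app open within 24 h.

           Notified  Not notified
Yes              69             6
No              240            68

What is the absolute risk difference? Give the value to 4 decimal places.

0.1422

Reading the table with exposure as columns: a = 69 (Notified, case), b = 240 (Notified, non-case), c = 6 (Not notified, case), d = 68.
Risk in exposed = 69/309 = 0.223301; risk in unexposed = 6/74 = 0.081081.
Risk difference = 0.223301 − 0.081081 = 0.142220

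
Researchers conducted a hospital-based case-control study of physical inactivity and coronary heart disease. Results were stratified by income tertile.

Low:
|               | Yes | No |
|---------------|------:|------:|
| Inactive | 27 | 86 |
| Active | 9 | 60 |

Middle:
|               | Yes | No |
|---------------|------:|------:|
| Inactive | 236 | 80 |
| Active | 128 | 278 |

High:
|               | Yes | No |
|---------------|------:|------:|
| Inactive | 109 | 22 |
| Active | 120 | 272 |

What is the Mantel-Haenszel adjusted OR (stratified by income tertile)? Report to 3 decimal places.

6.663

OR_MH = Σ(aᵢdᵢ/nᵢ) / Σ(bᵢcᵢ/nᵢ), where nᵢ is the stratum total.
Stratum 1 (Low): n = 182; a·d/n = 27·60/182 = 8.9011; b·c/n = 86·9/182 = 4.2527
Stratum 2 (Middle): n = 722; a·d/n = 236·278/722 = 90.8698; b·c/n = 80·128/722 = 14.1828
Stratum 3 (High): n = 523; a·d/n = 109·272/523 = 56.6883; b·c/n = 22·120/523 = 5.0478
OR_MH = (8.9011 + 90.8698 + 56.6883) / (4.2527 + 14.1828 + 5.0478) = 156.4592 / 23.4834 = 6.66255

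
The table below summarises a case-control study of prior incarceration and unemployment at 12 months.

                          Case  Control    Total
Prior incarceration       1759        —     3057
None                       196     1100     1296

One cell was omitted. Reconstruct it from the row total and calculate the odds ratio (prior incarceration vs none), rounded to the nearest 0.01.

7.61

The missing cell is in the exposed row: 3057 − 1759 = 1298.
So a = 1759, b = 1298, c = 196, d = 1100.
OR = (a·d)/(b·c) = (1759 × 1100) / (1298 × 196) = 1934900 / 254408 = 7.60550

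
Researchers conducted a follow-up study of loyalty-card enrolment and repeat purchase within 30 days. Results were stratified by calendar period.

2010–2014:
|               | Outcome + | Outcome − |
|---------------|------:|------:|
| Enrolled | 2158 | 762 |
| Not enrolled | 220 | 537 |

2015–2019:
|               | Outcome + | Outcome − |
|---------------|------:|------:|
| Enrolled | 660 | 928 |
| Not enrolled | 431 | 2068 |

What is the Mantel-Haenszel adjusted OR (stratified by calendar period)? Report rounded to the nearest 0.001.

4.525

OR_MH = Σ(aᵢdᵢ/nᵢ) / Σ(bᵢcᵢ/nᵢ), where nᵢ is the stratum total.
Stratum 1 (2010–2014): n = 3677; a·d/n = 2158·537/3677 = 315.1607; b·c/n = 762·220/3677 = 45.5915
Stratum 2 (2015–2019): n = 4087; a·d/n = 660·2068/4087 = 333.9564; b·c/n = 928·431/4087 = 97.8635
OR_MH = (315.1607 + 333.9564) / (45.5915 + 97.8635) = 649.1172 / 143.4550 = 4.52488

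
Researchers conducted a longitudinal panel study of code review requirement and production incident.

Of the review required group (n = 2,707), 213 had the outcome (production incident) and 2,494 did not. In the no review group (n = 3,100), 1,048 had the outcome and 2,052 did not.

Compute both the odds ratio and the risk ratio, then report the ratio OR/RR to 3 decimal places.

From the description: a = 213, b = 2494, c = 1048, d = 2052.
OR = (213·2052)/(2494·1048) = 437076/2613712 = 0.16722
Risk in exposed = 213/2707 = 0.07868; risk in unexposed = 1048/3100 = 0.33806; RR = 0.23275
OR/RR = 0.16722 / 0.23275 = 0.71847
The outcome is not rare, so the OR lies further from 1 than the RR.

0.718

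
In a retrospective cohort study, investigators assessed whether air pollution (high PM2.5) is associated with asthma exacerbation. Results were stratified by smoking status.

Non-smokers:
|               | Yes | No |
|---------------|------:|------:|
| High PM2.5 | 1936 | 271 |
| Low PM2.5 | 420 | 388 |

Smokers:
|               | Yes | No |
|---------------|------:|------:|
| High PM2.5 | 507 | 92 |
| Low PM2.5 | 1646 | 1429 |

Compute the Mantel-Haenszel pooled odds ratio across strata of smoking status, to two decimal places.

5.65

OR_MH = Σ(aᵢdᵢ/nᵢ) / Σ(bᵢcᵢ/nᵢ), where nᵢ is the stratum total.
Stratum 1 (Non-smokers): n = 3015; a·d/n = 1936·388/3015 = 249.1436; b·c/n = 271·420/3015 = 37.7512
Stratum 2 (Smokers): n = 3674; a·d/n = 507·1429/3674 = 197.1973; b·c/n = 92·1646/3674 = 41.2172
OR_MH = (249.1436 + 197.1973) / (37.7512 + 41.2172) = 446.3409 / 78.9684 = 5.65214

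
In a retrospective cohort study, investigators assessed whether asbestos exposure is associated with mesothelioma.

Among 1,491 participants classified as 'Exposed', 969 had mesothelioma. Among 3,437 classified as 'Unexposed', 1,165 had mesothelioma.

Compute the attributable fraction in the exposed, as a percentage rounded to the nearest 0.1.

From the description: a = 969, b = 522, c = 1165, d = 2272.
Risk in exposed = 969/1491 = 0.64990; risk in unexposed = 1165/3437 = 0.33896.
RR = 0.64990/0.33896 = 1.91734
AR% = (RR − 1)/RR × 100 = (1.91734 − 1)/1.91734 × 100 = 47.8445%

47.8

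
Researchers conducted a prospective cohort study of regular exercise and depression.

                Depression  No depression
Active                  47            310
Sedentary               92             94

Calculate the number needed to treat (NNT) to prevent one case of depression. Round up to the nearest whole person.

3

Risk in treated group = 47/357 = 0.13165; risk in control = 92/186 = 0.49462.
Absolute risk reduction = 0.49462 − 0.13165 = 0.36297
NNT = 1 / ARR = 1 / 0.36297 = 2.755 → round up → 3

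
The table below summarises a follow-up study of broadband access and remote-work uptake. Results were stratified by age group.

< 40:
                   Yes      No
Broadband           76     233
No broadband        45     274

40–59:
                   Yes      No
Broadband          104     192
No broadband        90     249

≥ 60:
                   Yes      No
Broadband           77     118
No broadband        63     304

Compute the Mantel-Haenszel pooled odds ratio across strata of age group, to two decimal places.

OR_MH = Σ(aᵢdᵢ/nᵢ) / Σ(bᵢcᵢ/nᵢ), where nᵢ is the stratum total.
Stratum 1 (< 40): n = 628; a·d/n = 76·274/628 = 33.1592; b·c/n = 233·45/628 = 16.6959
Stratum 2 (40–59): n = 635; a·d/n = 104·249/635 = 40.7811; b·c/n = 192·90/635 = 27.2126
Stratum 3 (≥ 60): n = 562; a·d/n = 77·304/562 = 41.6512; b·c/n = 118·63/562 = 13.2278
OR_MH = (33.1592 + 40.7811 + 41.6512) / (16.6959 + 27.2126 + 13.2278) = 115.5916 / 57.1362 = 2.02309

2.02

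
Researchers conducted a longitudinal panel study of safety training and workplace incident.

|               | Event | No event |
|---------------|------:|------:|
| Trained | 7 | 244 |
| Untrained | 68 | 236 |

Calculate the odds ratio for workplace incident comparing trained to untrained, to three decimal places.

0.100

Cells: a = 7, b = 244, c = 68, d = 236.
OR = (a·d)/(b·c) = (7 × 236) / (244 × 68) = 1652 / 16592 = 0.09957
Exposure is associated with lower odds of workplace incident (OR = 0.10 < 1).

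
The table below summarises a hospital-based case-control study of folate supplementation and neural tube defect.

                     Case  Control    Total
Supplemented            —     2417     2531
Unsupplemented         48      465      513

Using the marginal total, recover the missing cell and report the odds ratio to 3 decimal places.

The missing cell is in the exposed row: 2531 − 2417 = 114.
So a = 114, b = 2417, c = 48, d = 465.
OR = (a·d)/(b·c) = (114 × 465) / (2417 × 48) = 53010 / 116016 = 0.45692

0.457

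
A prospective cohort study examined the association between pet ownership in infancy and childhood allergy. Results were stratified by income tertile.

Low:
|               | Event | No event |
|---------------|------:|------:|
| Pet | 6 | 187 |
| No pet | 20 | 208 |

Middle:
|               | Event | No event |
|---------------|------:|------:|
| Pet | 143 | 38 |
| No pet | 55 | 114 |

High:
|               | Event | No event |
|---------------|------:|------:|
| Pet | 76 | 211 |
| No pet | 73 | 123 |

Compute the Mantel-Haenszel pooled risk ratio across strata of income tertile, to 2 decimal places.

RR_MH = Σ(aᵢ·n₀ᵢ/nᵢ) / Σ(cᵢ·n₁ᵢ/nᵢ), with n₁ᵢ = aᵢ+bᵢ (exposed), n₀ᵢ = cᵢ+dᵢ (unexposed), nᵢ = n₁ᵢ+n₀ᵢ.
Stratum 1 (Low): n₁ = 193, n₀ = 228, n = 421; a·n₀/n = 6·228/421 = 3.2494; c·n₁/n = 20·193/421 = 9.1686
Stratum 2 (Middle): n₁ = 181, n₀ = 169, n = 350; a·n₀/n = 143·169/350 = 69.0486; c·n₁/n = 55·181/350 = 28.4429
Stratum 3 (High): n₁ = 287, n₀ = 196, n = 483; a·n₀/n = 76·196/483 = 30.8406; c·n₁/n = 73·287/483 = 43.3768
RR_MH = (3.2494 + 69.0486 + 30.8406) / (9.1686 + 28.4429 + 43.3768) = 103.1386 / 80.9883 = 1.27350

1.27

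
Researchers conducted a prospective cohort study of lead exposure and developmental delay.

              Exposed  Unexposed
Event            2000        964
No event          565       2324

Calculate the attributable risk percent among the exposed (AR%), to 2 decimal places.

Reading the table with exposure as columns: a = 2000 (Exposed, case), b = 565 (Exposed, non-case), c = 964 (Unexposed, case), d = 2324.
Risk in exposed = 2000/2565 = 0.77973; risk in unexposed = 964/3288 = 0.29319.
RR = 0.77973/0.29319 = 2.65948
AR% = (RR − 1)/RR × 100 = (2.65948 − 1)/2.65948 × 100 = 62.3987%

62.40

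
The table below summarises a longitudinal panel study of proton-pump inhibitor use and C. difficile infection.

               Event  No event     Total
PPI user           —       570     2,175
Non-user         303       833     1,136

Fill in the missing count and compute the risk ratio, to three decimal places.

The missing cell is in the exposed row: 2175 − 570 = 1605.
So a = 1605, b = 570, c = 303, d = 833.
RR = [a/(a+b)] / [c/(c+d)] = (1605/2175) / (303/1136) = 0.73793/0.26673 = 2.76663

2.767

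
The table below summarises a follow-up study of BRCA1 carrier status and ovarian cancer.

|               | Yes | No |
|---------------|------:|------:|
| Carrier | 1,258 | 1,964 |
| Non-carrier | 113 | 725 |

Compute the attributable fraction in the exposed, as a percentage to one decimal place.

65.5

Cells: a = 1258, b = 1964, c = 113, d = 725.
Risk in exposed = 1258/3222 = 0.39044; risk in unexposed = 113/838 = 0.13484.
RR = 0.39044/0.13484 = 2.89548
AR% = (RR − 1)/RR × 100 = (2.89548 − 1)/2.89548 × 100 = 65.4634%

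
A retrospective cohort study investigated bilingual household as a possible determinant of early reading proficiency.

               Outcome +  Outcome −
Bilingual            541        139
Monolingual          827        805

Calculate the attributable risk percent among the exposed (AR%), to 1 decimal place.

Cells: a = 541, b = 139, c = 827, d = 805.
Risk in exposed = 541/680 = 0.79559; risk in unexposed = 827/1632 = 0.50674.
RR = 0.79559/0.50674 = 1.57001
AR% = (RR − 1)/RR × 100 = (1.57001 − 1)/1.57001 × 100 = 36.3062%

36.3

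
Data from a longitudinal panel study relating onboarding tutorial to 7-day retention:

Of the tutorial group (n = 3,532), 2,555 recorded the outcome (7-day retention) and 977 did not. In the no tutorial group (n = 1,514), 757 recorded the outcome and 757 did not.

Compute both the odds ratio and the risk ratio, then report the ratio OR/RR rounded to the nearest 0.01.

1.81

From the description: a = 2555, b = 977, c = 757, d = 757.
OR = (2555·757)/(977·757) = 1934135/739589 = 2.61515
Risk in exposed = 2555/3532 = 0.72339; risk in unexposed = 757/1514 = 0.50000; RR = 1.44677
OR/RR = 2.61515 / 1.44677 = 1.80757
The outcome is not rare, so the OR lies further from 1 than the RR.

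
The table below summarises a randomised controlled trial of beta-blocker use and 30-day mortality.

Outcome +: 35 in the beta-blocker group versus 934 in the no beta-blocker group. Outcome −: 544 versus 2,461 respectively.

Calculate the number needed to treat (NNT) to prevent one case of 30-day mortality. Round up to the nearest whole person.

Risk in treated group = 35/579 = 0.06045; risk in control = 934/3395 = 0.27511.
Absolute risk reduction = 0.27511 − 0.06045 = 0.21466
NNT = 1 / ARR = 1 / 0.21466 = 4.658 → round up → 5

5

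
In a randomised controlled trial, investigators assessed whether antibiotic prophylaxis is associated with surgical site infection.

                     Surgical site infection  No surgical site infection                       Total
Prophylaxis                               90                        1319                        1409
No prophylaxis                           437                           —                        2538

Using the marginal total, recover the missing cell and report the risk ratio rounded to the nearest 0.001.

The missing cell is in the unexposed row: 2538 − 437 = 2101.
So a = 90, b = 1319, c = 437, d = 2101.
RR = [a/(a+b)] / [c/(c+d)] = (90/1409) / (437/2538) = 0.06388/0.17218 = 0.37097

0.371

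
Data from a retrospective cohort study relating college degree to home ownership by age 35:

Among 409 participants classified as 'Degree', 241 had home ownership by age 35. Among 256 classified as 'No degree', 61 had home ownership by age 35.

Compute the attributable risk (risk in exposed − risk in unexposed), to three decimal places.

0.351

From the description: a = 241, b = 168, c = 61, d = 195.
Risk in exposed = 241/409 = 0.589242; risk in unexposed = 61/256 = 0.238281.
Risk difference = 0.589242 − 0.238281 = 0.350961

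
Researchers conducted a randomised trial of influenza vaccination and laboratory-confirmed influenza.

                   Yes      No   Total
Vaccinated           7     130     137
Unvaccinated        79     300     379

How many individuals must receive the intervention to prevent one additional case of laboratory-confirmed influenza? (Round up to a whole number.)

Risk in treated group = 7/137 = 0.05109; risk in control = 79/379 = 0.20844.
Absolute risk reduction = 0.20844 − 0.05109 = 0.15735
NNT = 1 / ARR = 1 / 0.15735 = 6.355 → round up → 7

7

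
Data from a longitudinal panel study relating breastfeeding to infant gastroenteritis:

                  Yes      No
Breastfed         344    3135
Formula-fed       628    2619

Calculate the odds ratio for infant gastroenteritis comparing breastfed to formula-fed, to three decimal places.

0.458

Cells: a = 344, b = 3135, c = 628, d = 2619.
OR = (a·d)/(b·c) = (344 × 2619) / (3135 × 628) = 900936 / 1968780 = 0.45761
Exposure is associated with lower odds of infant gastroenteritis (OR = 0.46 < 1).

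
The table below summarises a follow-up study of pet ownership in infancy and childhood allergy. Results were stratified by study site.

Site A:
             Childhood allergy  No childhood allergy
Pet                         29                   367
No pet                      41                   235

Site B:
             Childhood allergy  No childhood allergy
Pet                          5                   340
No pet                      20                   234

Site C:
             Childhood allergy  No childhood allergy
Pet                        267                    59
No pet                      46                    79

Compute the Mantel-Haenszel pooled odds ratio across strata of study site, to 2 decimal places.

OR_MH = Σ(aᵢdᵢ/nᵢ) / Σ(bᵢcᵢ/nᵢ), where nᵢ is the stratum total.
Stratum 1 (Site A): n = 672; a·d/n = 29·235/672 = 10.1414; b·c/n = 367·41/672 = 22.3914
Stratum 2 (Site B): n = 599; a·d/n = 5·234/599 = 1.9533; b·c/n = 340·20/599 = 11.3523
Stratum 3 (Site C): n = 451; a·d/n = 267·79/451 = 46.7694; b·c/n = 59·46/451 = 6.0177
OR_MH = (10.1414 + 1.9533 + 46.7694) / (22.3914 + 11.3523 + 6.0177) = 58.8640 / 39.7614 = 1.48043

1.48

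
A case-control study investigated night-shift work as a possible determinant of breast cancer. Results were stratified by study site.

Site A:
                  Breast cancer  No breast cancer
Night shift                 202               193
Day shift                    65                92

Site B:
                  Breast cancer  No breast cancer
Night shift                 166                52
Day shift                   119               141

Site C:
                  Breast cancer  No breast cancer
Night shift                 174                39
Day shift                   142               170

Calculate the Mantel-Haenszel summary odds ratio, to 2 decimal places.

OR_MH = Σ(aᵢdᵢ/nᵢ) / Σ(bᵢcᵢ/nᵢ), where nᵢ is the stratum total.
Stratum 1 (Site A): n = 552; a·d/n = 202·92/552 = 33.6667; b·c/n = 193·65/552 = 22.7264
Stratum 2 (Site B): n = 478; a·d/n = 166·141/478 = 48.9665; b·c/n = 52·119/478 = 12.9456
Stratum 3 (Site C): n = 525; a·d/n = 174·170/525 = 56.3429; b·c/n = 39·142/525 = 10.5486
OR_MH = (33.6667 + 48.9665 + 56.3429) / (22.7264 + 12.9456 + 10.5486) = 138.9761 / 46.2206 = 3.00680

3.01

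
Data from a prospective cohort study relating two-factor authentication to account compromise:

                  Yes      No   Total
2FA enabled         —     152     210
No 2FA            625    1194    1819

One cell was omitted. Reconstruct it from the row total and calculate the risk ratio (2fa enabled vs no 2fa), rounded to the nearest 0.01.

0.80

The missing cell is in the exposed row: 210 − 152 = 58.
So a = 58, b = 152, c = 625, d = 1194.
RR = [a/(a+b)] / [c/(c+d)] = (58/210) / (625/1819) = 0.27619/0.34360 = 0.80382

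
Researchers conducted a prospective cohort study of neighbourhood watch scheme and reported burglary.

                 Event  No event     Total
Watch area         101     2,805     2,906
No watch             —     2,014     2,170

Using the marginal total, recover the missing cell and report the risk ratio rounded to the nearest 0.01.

The missing cell is in the unexposed row: 2170 − 2014 = 156.
So a = 101, b = 2805, c = 156, d = 2014.
RR = [a/(a+b)] / [c/(c+d)] = (101/2906) / (156/2170) = 0.03476/0.07189 = 0.48346

0.48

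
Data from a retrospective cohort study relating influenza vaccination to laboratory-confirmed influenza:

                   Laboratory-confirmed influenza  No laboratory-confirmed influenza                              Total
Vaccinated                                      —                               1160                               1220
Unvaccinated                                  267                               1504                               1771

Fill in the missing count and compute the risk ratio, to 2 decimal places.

0.33

The missing cell is in the exposed row: 1220 − 1160 = 60.
So a = 60, b = 1160, c = 267, d = 1504.
RR = [a/(a+b)] / [c/(c+d)] = (60/1220) / (267/1771) = 0.04918/0.15076 = 0.32621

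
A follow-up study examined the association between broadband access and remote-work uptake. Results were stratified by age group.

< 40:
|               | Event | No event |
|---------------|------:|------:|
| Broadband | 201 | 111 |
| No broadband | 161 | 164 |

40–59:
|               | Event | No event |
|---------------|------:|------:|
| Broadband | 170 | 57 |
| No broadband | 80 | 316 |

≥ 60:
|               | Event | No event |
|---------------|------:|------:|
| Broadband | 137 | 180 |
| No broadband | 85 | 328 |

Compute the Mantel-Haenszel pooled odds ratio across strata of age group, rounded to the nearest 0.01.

OR_MH = Σ(aᵢdᵢ/nᵢ) / Σ(bᵢcᵢ/nᵢ), where nᵢ is the stratum total.
Stratum 1 (< 40): n = 637; a·d/n = 201·164/637 = 51.7488; b·c/n = 111·161/637 = 28.0549
Stratum 2 (40–59): n = 623; a·d/n = 170·316/623 = 86.2279; b·c/n = 57·80/623 = 7.3194
Stratum 3 (≥ 60): n = 730; a·d/n = 137·328/730 = 61.5562; b·c/n = 180·85/730 = 20.9589
OR_MH = (51.7488 + 86.2279 + 61.5562) / (28.0549 + 7.3194 + 20.9589) = 199.5329 / 56.3333 = 3.54201

3.54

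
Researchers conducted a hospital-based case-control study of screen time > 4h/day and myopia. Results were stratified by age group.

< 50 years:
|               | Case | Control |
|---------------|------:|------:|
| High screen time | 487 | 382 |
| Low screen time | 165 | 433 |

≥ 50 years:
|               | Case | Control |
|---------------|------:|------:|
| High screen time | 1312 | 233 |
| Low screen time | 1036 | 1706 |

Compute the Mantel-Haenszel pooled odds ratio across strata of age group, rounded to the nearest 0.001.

OR_MH = Σ(aᵢdᵢ/nᵢ) / Σ(bᵢcᵢ/nᵢ), where nᵢ is the stratum total.
Stratum 1 (< 50 years): n = 1467; a·d/n = 487·433/1467 = 143.7430; b·c/n = 382·165/1467 = 42.9652
Stratum 2 (≥ 50 years): n = 4287; a·d/n = 1312·1706/4287 = 522.1068; b·c/n = 233·1036/4287 = 56.3070
OR_MH = (143.7430 + 522.1068) / (42.9652 + 56.3070) = 665.8498 / 99.2722 = 6.70731

6.707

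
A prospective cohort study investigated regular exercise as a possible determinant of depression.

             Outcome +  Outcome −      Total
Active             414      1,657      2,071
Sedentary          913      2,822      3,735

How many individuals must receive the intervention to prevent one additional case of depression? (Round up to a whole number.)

23

Risk in treated group = 414/2071 = 0.19990; risk in control = 913/3735 = 0.24444.
Absolute risk reduction = 0.24444 − 0.19990 = 0.04454
NNT = 1 / ARR = 1 / 0.04454 = 22.451 → round up → 23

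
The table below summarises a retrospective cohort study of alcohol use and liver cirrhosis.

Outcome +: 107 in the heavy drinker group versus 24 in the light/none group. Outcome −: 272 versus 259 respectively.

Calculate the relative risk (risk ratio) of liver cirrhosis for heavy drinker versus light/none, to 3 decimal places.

3.329

From the description: a = 107, b = 272, c = 24, d = 259.
Risk in exposed = 107/379 = 0.28232; risk in unexposed = 24/283 = 0.08481.
RR = 0.28232 / 0.08481 = 3.32905
The risk among the exposed is 3.33 times that among the unexposed.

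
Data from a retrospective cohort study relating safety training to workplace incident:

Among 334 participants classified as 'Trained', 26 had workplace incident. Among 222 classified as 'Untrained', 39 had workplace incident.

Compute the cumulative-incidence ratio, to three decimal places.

0.443

From the description: a = 26, b = 308, c = 39, d = 183.
Risk in exposed = 26/334 = 0.07784; risk in unexposed = 39/222 = 0.17568.
RR = 0.07784 / 0.17568 = 0.44311
The risk is 56% lower among the exposed than among the unexposed.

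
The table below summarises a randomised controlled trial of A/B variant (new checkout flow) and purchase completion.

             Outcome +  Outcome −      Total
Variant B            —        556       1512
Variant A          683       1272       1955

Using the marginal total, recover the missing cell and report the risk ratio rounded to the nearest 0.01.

1.81

The missing cell is in the exposed row: 1512 − 556 = 956.
So a = 956, b = 556, c = 683, d = 1272.
RR = [a/(a+b)] / [c/(c+d)] = (956/1512) / (683/1955) = 0.63228/0.34936 = 1.80981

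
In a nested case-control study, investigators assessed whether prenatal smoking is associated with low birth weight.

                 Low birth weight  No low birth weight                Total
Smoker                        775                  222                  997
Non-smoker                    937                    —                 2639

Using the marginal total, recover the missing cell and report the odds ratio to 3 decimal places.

6.341

The missing cell is in the unexposed row: 2639 − 937 = 1702.
So a = 775, b = 222, c = 937, d = 1702.
OR = (a·d)/(b·c) = (775 × 1702) / (222 × 937) = 1319050 / 208014 = 6.34116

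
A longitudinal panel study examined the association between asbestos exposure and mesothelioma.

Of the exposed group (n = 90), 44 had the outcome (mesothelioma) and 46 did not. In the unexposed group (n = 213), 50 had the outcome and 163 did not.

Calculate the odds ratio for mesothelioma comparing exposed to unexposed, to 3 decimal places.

3.118

From the description: a = 44, b = 46, c = 50, d = 163.
OR = (a·d)/(b·c) = (44 × 163) / (46 × 50) = 7172 / 2300 = 3.11826
The odds of mesothelioma are about 3.12 times as high in the exposed group.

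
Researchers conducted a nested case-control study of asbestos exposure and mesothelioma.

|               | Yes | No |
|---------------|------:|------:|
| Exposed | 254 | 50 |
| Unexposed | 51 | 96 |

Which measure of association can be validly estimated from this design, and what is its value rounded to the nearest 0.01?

Cells: a = 254, b = 50, c = 51, d = 96.
This is a nested case-control study: participants were sampled on outcome status, so risks in the source population cannot be estimated directly — relative risk is not valid here. The odds ratio is the appropriate measure.
OR = (a·d)/(b·c) = (254 × 96) / (50 × 51) = 24384 / 2550 = 9.56235

9.56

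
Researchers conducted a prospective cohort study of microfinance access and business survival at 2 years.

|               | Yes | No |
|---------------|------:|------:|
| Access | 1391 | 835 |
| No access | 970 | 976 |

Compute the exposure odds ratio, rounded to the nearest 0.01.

Cells: a = 1391, b = 835, c = 970, d = 976.
OR = (a·d)/(b·c) = (1391 × 976) / (835 × 970) = 1357616 / 809950 = 1.67617
The odds of business survival at 2 years are about 1.68 times as high in the access group.

1.68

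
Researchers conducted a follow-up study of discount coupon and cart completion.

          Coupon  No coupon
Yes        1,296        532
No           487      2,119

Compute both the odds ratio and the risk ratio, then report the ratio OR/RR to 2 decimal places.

2.93

Reading the table with exposure as columns: a = 1296 (Coupon, case), b = 487 (Coupon, non-case), c = 532 (No coupon, case), d = 2119.
OR = (1296·2119)/(487·532) = 2746224/259084 = 10.59974
Risk in exposed = 1296/1783 = 0.72686; risk in unexposed = 532/2651 = 0.20068; RR = 3.62203
OR/RR = 10.59974 / 3.62203 = 2.92647
The outcome is not rare, so the OR lies further from 1 than the RR.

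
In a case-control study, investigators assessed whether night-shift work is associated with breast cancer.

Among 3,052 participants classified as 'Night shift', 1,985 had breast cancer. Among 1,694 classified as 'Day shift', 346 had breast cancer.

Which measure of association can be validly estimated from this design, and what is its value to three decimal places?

7.248

From the description: a = 1985, b = 1067, c = 346, d = 1348.
This is a case-control study: participants were sampled on outcome status, so risks in the source population cannot be estimated directly — relative risk is not valid here. The odds ratio is the appropriate measure.
OR = (a·d)/(b·c) = (1985 × 1348) / (1067 × 346) = 2675780 / 369182 = 7.24786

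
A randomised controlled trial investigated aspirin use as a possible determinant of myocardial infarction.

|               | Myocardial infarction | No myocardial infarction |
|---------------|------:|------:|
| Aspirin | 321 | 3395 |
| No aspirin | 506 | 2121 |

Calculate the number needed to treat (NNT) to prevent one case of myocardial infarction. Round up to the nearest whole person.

10

Risk in treated group = 321/3716 = 0.08638; risk in control = 506/2627 = 0.19262.
Absolute risk reduction = 0.19262 − 0.08638 = 0.10623
NNT = 1 / ARR = 1 / 0.10623 = 9.413 → round up → 10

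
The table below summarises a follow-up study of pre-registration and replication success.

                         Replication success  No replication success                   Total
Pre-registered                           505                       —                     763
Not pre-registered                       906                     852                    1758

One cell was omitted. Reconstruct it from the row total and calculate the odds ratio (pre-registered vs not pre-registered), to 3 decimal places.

1.841

The missing cell is in the exposed row: 763 − 505 = 258.
So a = 505, b = 258, c = 906, d = 852.
OR = (a·d)/(b·c) = (505 × 852) / (258 × 906) = 430260 / 233748 = 1.84070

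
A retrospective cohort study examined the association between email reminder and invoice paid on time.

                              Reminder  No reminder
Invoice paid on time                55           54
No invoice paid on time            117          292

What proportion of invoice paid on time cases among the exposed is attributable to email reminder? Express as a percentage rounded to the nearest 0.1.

Reading the table with exposure as columns: a = 55 (Reminder, case), b = 117 (Reminder, non-case), c = 54 (No reminder, case), d = 292.
Risk in exposed = 55/172 = 0.31977; risk in unexposed = 54/346 = 0.15607.
RR = 0.31977/0.15607 = 2.04888
AR% = (RR − 1)/RR × 100 = (2.04888 − 1)/2.04888 × 100 = 51.1929%

51.2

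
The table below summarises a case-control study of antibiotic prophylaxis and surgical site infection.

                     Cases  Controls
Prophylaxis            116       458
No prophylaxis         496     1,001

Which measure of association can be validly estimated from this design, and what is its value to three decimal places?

0.511

Cells: a = 116, b = 458, c = 496, d = 1001.
This is a case-control study: participants were sampled on outcome status, so risks in the source population cannot be estimated directly — relative risk is not valid here. The odds ratio is the appropriate measure.
OR = (a·d)/(b·c) = (116 × 1001) / (458 × 496) = 116116 / 227168 = 0.51115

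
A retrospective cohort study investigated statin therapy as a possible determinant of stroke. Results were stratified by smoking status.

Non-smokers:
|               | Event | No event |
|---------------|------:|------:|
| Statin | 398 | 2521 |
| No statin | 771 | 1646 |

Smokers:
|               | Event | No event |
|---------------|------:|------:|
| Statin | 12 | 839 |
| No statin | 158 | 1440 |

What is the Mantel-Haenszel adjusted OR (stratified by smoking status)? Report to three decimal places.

0.310

OR_MH = Σ(aᵢdᵢ/nᵢ) / Σ(bᵢcᵢ/nᵢ), where nᵢ is the stratum total.
Stratum 1 (Non-smokers): n = 5336; a·d/n = 398·1646/5336 = 122.7714; b·c/n = 2521·771/5336 = 364.2599
Stratum 2 (Smokers): n = 2449; a·d/n = 12·1440/2449 = 7.0559; b·c/n = 839·158/2449 = 54.1290
OR_MH = (122.7714 + 7.0559) / (364.2599 + 54.1290) = 129.8273 / 418.3890 = 0.31030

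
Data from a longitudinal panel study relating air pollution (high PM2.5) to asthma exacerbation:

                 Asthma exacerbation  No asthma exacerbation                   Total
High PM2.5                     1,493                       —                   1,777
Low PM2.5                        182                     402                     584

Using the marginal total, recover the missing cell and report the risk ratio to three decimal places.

2.696

The missing cell is in the exposed row: 1777 − 1493 = 284.
So a = 1493, b = 284, c = 182, d = 402.
RR = [a/(a+b)] / [c/(c+d)] = (1493/1777) / (182/584) = 0.84018/0.31164 = 2.69596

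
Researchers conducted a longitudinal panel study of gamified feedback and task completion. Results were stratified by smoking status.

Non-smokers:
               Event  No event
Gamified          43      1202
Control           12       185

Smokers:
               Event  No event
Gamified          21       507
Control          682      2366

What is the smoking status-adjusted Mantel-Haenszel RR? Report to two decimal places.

RR_MH = Σ(aᵢ·n₀ᵢ/nᵢ) / Σ(cᵢ·n₁ᵢ/nᵢ), with n₁ᵢ = aᵢ+bᵢ (exposed), n₀ᵢ = cᵢ+dᵢ (unexposed), nᵢ = n₁ᵢ+n₀ᵢ.
Stratum 1 (Non-smokers): n₁ = 1245, n₀ = 197, n = 1442; a·n₀/n = 43·197/1442 = 5.8745; c·n₁/n = 12·1245/1442 = 10.3606
Stratum 2 (Smokers): n₁ = 528, n₀ = 3048, n = 3576; a·n₀/n = 21·3048/3576 = 17.8993; c·n₁/n = 682·528/3576 = 100.6980
RR_MH = (5.8745 + 17.8993) / (10.3606 + 100.6980) = 23.7738 / 111.0586 = 0.21407

0.21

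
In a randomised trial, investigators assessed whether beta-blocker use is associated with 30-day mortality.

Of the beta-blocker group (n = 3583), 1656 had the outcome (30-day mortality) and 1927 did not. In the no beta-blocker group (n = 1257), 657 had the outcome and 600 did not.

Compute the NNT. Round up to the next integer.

17

Risk in treated group = 1656/3583 = 0.46218; risk in control = 657/1257 = 0.52267.
Absolute risk reduction = 0.52267 − 0.46218 = 0.06049
NNT = 1 / ARR = 1 / 0.06049 = 16.532 → round up → 17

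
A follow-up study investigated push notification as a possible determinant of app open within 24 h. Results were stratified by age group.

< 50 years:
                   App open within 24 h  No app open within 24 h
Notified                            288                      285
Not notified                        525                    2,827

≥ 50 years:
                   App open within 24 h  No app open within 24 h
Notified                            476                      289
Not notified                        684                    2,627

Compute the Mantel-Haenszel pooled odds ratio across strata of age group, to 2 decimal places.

5.94

OR_MH = Σ(aᵢdᵢ/nᵢ) / Σ(bᵢcᵢ/nᵢ), where nᵢ is the stratum total.
Stratum 1 (< 50 years): n = 3925; a·d/n = 288·2827/3925 = 207.4334; b·c/n = 285·525/3925 = 38.1210
Stratum 2 (≥ 50 years): n = 4076; a·d/n = 476·2627/4076 = 306.7841; b·c/n = 289·684/4076 = 48.4975
OR_MH = (207.4334 + 306.7841) / (38.1210 + 48.4975) = 514.2175 / 86.6186 = 5.93657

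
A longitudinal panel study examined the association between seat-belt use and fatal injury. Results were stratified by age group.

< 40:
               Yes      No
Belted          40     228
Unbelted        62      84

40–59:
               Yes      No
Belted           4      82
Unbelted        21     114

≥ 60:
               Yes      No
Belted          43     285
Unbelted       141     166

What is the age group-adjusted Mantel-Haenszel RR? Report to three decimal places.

RR_MH = Σ(aᵢ·n₀ᵢ/nᵢ) / Σ(cᵢ·n₁ᵢ/nᵢ), with n₁ᵢ = aᵢ+bᵢ (exposed), n₀ᵢ = cᵢ+dᵢ (unexposed), nᵢ = n₁ᵢ+n₀ᵢ.
Stratum 1 (< 40): n₁ = 268, n₀ = 146, n = 414; a·n₀/n = 40·146/414 = 14.1063; c·n₁/n = 62·268/414 = 40.1353
Stratum 2 (40–59): n₁ = 86, n₀ = 135, n = 221; a·n₀/n = 4·135/221 = 2.4434; c·n₁/n = 21·86/221 = 8.1719
Stratum 3 (≥ 60): n₁ = 328, n₀ = 307, n = 635; a·n₀/n = 43·307/635 = 20.7890; c·n₁/n = 141·328/635 = 72.8315
RR_MH = (14.1063 + 2.4434 + 20.7890) / (40.1353 + 8.1719 + 72.8315) = 37.3387 / 121.1387 = 0.30823

0.308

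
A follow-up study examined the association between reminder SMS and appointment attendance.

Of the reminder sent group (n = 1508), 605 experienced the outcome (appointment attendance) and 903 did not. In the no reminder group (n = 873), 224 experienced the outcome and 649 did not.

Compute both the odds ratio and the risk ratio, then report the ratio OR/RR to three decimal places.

From the description: a = 605, b = 903, c = 224, d = 649.
OR = (605·649)/(903·224) = 392645/202272 = 1.94117
Risk in exposed = 605/1508 = 0.40119; risk in unexposed = 224/873 = 0.25659; RR = 1.56358
OR/RR = 1.94117 / 1.56358 = 1.24149
The outcome is not rare, so the OR lies further from 1 than the RR.

1.241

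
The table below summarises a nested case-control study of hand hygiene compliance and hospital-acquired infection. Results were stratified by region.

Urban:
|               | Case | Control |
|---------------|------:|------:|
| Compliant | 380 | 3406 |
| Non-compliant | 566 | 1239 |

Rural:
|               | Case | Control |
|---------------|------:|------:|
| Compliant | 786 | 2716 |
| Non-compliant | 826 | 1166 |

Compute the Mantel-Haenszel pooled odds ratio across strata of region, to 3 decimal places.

0.333

OR_MH = Σ(aᵢdᵢ/nᵢ) / Σ(bᵢcᵢ/nᵢ), where nᵢ is the stratum total.
Stratum 1 (Urban): n = 5591; a·d/n = 380·1239/5591 = 84.2103; b·c/n = 3406·566/5591 = 344.8034
Stratum 2 (Rural): n = 5494; a·d/n = 786·1166/5494 = 166.8140; b·c/n = 2716·826/5494 = 408.3393
OR_MH = (84.2103 + 166.8140) / (344.8034 + 408.3393) = 251.0243 / 753.1427 = 0.33330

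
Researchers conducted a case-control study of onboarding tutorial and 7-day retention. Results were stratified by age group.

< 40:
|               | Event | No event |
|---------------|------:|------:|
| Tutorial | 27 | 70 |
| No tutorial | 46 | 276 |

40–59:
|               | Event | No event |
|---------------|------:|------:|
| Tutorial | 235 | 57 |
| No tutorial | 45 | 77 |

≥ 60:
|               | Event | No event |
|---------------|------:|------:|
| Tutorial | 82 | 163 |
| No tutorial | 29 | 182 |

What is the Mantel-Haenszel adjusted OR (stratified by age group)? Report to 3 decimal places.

3.886

OR_MH = Σ(aᵢdᵢ/nᵢ) / Σ(bᵢcᵢ/nᵢ), where nᵢ is the stratum total.
Stratum 1 (< 40): n = 419; a·d/n = 27·276/419 = 17.7852; b·c/n = 70·46/419 = 7.6850
Stratum 2 (40–59): n = 414; a·d/n = 235·77/414 = 43.7077; b·c/n = 57·45/414 = 6.1957
Stratum 3 (≥ 60): n = 456; a·d/n = 82·182/456 = 32.7281; b·c/n = 163·29/456 = 10.3662
OR_MH = (17.7852 + 43.7077 + 32.7281) / (7.6850 + 6.1957 + 10.3662) = 94.2210 / 24.2468 = 3.88591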